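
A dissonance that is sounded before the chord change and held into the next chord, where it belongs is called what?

Approach: ahead of the chord change (typically by step), so it is dissonant against the current harmony. Departure: none — the same pitch is restated or held and is a chord tone of the new harmony.
Dissonant first, consonant once the harmony catches up: the note simply arrives early — an anticipation. (The reverse timing, consonant first and dissonant after the change, would be a suspension or retardation.)

Anticipation.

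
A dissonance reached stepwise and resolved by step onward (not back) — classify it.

Passing tone.

Approach: by step. Departure: by step, continuing in the same direction.
Stepwise on both sides with no change of direction means the note fills in the space between two different chord tones — a passing tone. (Had it turned back to its starting note it would be a neighbor tone instead.)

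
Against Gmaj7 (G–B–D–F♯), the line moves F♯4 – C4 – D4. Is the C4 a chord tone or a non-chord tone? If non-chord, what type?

The harmony at that moment is G major seventh chord (G, B, D, F♯); C4 is not a chord tone.
It is approached by leap down from F♯4 and left by step up to D4.
Leap in, step out — an appoggiatura.

Non-chord tone — an appoggiatura.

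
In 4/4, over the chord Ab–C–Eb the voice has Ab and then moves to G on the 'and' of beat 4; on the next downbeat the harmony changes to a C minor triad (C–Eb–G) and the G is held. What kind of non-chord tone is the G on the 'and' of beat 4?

Anticipation.

The harmony at that moment is Ab major triad (Ab, C, Eb); G is not a chord tone.
It is approached by step down from Ab and then sustained as the same pitch into the next harmony.
Arriving early and becoming a chord tone when the harmony changes — an anticipation.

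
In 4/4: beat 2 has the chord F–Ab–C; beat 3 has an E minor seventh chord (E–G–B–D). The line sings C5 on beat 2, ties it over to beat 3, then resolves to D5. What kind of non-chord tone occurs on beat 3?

Retardation.

The harmony at that moment is E minor seventh chord (E, G, B, D); C5 is not a chord tone.
It is held over (the same pitch as the preceding C5) and left by step up to D5.
Held over from the previous chord and resolving up by step — a retardation.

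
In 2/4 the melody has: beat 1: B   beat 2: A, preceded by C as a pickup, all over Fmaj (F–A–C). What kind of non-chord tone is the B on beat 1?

Passing tone.

The harmony at that moment is F major triad (F, A, C); B is not a chord tone.
It is approached by step down from C and left by step down to A.
Step in, step out in the same direction — a passing tone.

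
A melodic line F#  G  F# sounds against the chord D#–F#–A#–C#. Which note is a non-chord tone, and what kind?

G is a neighbor tone.

The harmony at that moment is D# minor seventh chord (D#, F#, A#, C#); G is not a chord tone.
It is approached by step up from F# and left by step down to F#.
Step away and step back to the same note — a neighbor tone (upper neighbor).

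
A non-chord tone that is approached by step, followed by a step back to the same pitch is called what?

Approach: by step. Departure: by step in the opposite direction, back to the starting pitch.
Stepwise on both sides but reversing to return to the same chord tone — a neighbor tone. (Had it continued onward in the same direction it would be a passing tone instead.)

Neighbor tone.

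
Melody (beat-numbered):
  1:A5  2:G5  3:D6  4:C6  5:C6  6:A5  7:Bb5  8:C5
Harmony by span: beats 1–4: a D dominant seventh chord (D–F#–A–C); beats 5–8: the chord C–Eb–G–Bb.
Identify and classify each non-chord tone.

G5 (beat 2) — escape tone; A5 (beat 6) — appoggiatura.

The harmony at that moment is D dominant seventh chord (D, F#, A, C); G5 is not a chord tone.
It is approached by step down from A5 and left by leap up to D6.
Step in, leap out — an escape tone.
The harmony at that moment is C minor seventh chord (C, Eb, G, Bb); A5 is not a chord tone.
It is approached by leap down from C6 and left by step up to Bb5.
Leap in, step out — an appoggiatura.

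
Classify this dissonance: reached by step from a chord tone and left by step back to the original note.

Approach: by step. Departure: by step in the opposite direction, back to the starting pitch.
Stepwise on both sides but reversing to return to the same chord tone — a neighbor tone. (Had it continued onward in the same direction it would be a passing tone instead.)

Neighbor tone.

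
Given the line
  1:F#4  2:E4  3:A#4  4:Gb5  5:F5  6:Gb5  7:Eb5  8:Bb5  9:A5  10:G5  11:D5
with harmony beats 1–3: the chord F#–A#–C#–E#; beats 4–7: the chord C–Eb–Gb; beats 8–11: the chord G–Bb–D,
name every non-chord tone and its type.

E4 (beat 2) — escape tone; F5 (beat 5) — neighbor tone; A5 (beat 9) — passing tone.

The harmony at that moment is F# major seventh chord (F#, A#, C#, E#); E4 is not a chord tone.
It is approached by step down from F#4 and left by leap up to A#4.
Step in, leap out — an escape tone.
The harmony at that moment is C diminished triad (C, Eb, Gb); F5 is not a chord tone.
It is approached by step down from Gb5 and left by step up to Gb5.
Step away and step back to the same note — a neighbor tone (lower neighbor).
The harmony at that moment is G minor triad (G, Bb, D); A5 is not a chord tone.
It is approached by step down from Bb5 and left by step down to G5.
Step in, step out in the same direction — a passing tone.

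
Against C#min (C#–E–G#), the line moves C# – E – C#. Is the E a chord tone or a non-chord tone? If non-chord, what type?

Chord tone (the third of C# minor triad).

C# minor triad contains C#, E, G#; E is the third, so it is a chord tone.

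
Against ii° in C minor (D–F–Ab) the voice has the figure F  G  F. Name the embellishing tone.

The harmony at that moment is D diminished triad (D, F, Ab); G is not a chord tone.
It is approached by step up from F and left by step down to F.
Step away and step back to the same note — a neighbor tone (upper neighbor).

G is a neighbor tone.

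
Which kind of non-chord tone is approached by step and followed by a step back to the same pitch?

Neighbor tone.

Approach: by step. Departure: by step in the opposite direction, back to the starting pitch.
Stepwise on both sides but reversing to return to the same chord tone — a neighbor tone. (Had it continued onward in the same direction it would be a passing tone instead.)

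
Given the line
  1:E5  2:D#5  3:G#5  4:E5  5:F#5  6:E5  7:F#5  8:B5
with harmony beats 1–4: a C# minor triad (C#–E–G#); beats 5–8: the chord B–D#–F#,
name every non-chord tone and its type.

The harmony at that moment is C# minor triad (C#, E, G#); D#5 is not a chord tone.
It is approached by step down from E5 and left by leap up to G#5.
Step in, leap out — an escape tone.
The harmony at that moment is B major triad (B, D#, F#); E5 is not a chord tone.
It is approached by step down from F#5 and left by step up to F#5.
Step away and step back to the same note — a neighbor tone (lower neighbor).

D#5 (beat 2) — escape tone; E5 (beat 6) — neighbor tone.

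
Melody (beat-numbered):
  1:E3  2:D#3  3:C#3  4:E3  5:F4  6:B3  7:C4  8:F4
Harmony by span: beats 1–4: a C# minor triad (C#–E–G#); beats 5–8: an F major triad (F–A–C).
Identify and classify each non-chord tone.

The harmony at that moment is C# minor triad (C#, E, G#); D#3 is not a chord tone.
It is approached by step down from E3 and left by step down to C#3.
Step in, step out in the same direction — a passing tone.
The harmony at that moment is F major triad (F, A, C); B3 is not a chord tone.
It is approached by leap down from F4 and left by step up to C4.
Leap in, step out — an appoggiatura.

D#3 (beat 2) — passing tone; B3 (beat 6) — appoggiatura.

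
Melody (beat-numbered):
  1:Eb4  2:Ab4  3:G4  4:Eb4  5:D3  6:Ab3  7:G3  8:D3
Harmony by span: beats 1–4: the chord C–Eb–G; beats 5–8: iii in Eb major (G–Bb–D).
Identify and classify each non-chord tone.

The harmony at that moment is C minor triad (C, Eb, G); Ab4 is not a chord tone.
It is approached by leap up from Eb4 and left by step down to G4.
Leap in, step out — an appoggiatura.
The harmony at that moment is G minor triad (G, Bb, D); Ab3 is not a chord tone.
It is approached by leap up from D3 and left by step down to G3.
Leap in, step out — an appoggiatura.

Ab4 (beat 2) — appoggiatura; Ab3 (beat 6) — appoggiatura.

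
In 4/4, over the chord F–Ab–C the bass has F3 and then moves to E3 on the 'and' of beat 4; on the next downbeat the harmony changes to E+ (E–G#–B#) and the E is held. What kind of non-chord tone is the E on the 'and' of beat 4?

The harmony at that moment is F minor triad (F, Ab, C); E3 is not a chord tone.
It is approached by step down from F3 and then sustained as the same pitch into the next harmony.
Arriving early and becoming a chord tone when the harmony changes — an anticipation.

Anticipation.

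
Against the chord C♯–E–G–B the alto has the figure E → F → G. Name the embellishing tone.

The harmony at that moment is C♯ half-diminished seventh chord (C♯, E, G, B); F is not a chord tone.
It is approached by step up from E and left by step up to G.
Step in, step out in the same direction — a passing tone.

F is a passing tone.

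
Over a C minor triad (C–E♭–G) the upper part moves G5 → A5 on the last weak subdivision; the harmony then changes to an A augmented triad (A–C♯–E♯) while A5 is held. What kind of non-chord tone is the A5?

The harmony at that moment is C minor triad (C, E♭, G); A5 is not a chord tone.
It is approached by step up from G5 and then sustained as the same pitch into the next harmony.
Arriving early and becoming a chord tone when the harmony changes — an anticipation.

A5 is an anticipation.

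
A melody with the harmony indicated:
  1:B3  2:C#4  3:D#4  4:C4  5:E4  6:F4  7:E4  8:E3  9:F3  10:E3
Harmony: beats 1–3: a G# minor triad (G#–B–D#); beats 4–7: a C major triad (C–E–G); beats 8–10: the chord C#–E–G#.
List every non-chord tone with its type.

C#4 (beat 2) — passing tone; F4 (beat 6) — neighbor tone; F3 (beat 9) — neighbor tone.

The harmony at that moment is G# minor triad (G#, B, D#); C#4 is not a chord tone.
It is approached by step up from B3 and left by step up to D#4.
Step in, step out in the same direction — a passing tone.
The harmony at that moment is C major triad (C, E, G); F4 is not a chord tone.
It is approached by step up from E4 and left by step down to E4.
Step away and step back to the same note — a neighbor tone (upper neighbor).
The harmony at that moment is C# minor triad (C#, E, G#); F3 is not a chord tone.
It is approached by step up from E3 and left by step down to E3.
Step away and step back to the same note — a neighbor tone (upper neighbor).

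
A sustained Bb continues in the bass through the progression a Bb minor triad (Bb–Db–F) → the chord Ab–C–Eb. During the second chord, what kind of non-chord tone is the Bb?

Pedal tone (pedal point).

The harmony at that moment is Ab major triad (Ab, C, Eb); Bb is not a chord tone.
It is held over (the same pitch as the preceding Bb) and then sustained as the same pitch into the next harmony.
Sustained through a change of harmony — a pedal tone.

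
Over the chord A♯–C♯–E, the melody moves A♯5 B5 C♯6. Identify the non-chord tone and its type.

B5 is a passing tone.

The harmony at that moment is A♯ diminished triad (A♯, C♯, E); B5 is not a chord tone.
It is approached by step up from A♯5 and left by step up to C♯6.
Step in, step out in the same direction — a passing tone.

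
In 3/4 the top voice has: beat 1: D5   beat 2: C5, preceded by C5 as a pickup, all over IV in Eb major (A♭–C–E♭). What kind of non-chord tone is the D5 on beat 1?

Upper neighbor tone.

The harmony at that moment is A♭ major triad (A♭, C, E♭); D5 is not a chord tone.
It is approached by step up from C5 and left by step down to C5.
Step away and step back to the same note — a neighbor tone (upper neighbor).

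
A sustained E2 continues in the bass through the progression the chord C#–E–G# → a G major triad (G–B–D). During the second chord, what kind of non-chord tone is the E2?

The harmony at that moment is G major triad (G, B, D); E2 is not a chord tone.
It is held over (the same pitch as the preceding E2) and then sustained as the same pitch into the next harmony.
Sustained through a change of harmony — a pedal tone.

Pedal tone (pedal point).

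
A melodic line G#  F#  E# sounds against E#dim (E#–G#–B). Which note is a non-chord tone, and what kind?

F# is a passing tone.

The harmony at that moment is E# diminished triad (E#, G#, B); F# is not a chord tone.
It is approached by step down from G# and left by step down to E#.
Step in, step out in the same direction — a passing tone.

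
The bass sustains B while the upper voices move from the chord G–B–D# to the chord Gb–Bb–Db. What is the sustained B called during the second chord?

Pedal tone (pedal point).

The harmony at that moment is Gb major triad (Gb, Bb, Db); B is not a chord tone.
It is held over (the same pitch as the preceding B) and then sustained as the same pitch into the next harmony.
Sustained through a change of harmony — a pedal tone.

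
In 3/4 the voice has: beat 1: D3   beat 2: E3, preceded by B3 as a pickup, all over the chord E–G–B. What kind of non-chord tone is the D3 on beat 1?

Appoggiatura.

The harmony at that moment is E minor triad (E, G, B); D3 is not a chord tone.
It is approached by leap down from B3 and left by step up to E3.
Leap in, step out, metrically accented — an appoggiatura.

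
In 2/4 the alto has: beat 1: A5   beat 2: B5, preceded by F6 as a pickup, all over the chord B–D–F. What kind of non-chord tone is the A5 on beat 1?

Appoggiatura.

The harmony at that moment is B diminished triad (B, D, F); A5 is not a chord tone.
It is approached by leap down from F6 and left by step up to B5.
Leap in, step out, metrically accented — an appoggiatura.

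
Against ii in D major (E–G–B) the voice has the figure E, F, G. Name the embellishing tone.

F is a passing tone.

The harmony at that moment is E minor triad (E, G, B); F is not a chord tone.
It is approached by step up from E and left by step up to G.
Step in, step out in the same direction — a passing tone.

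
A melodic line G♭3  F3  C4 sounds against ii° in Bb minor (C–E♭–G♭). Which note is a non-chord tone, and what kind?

F3 is an escape tone.

The harmony at that moment is C diminished triad (C, E♭, G♭); F3 is not a chord tone.
It is approached by step down from G♭3 and left by leap up to C4.
Step in, leap out — an escape tone.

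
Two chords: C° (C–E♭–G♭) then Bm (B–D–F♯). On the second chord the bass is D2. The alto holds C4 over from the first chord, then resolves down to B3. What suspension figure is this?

7–6 suspension.

At the second chord the bass is D2. The suspended C4 lies a seventh above the bass; after resolving down by step to B3, the interval above the bass becomes a sixth.
Suspension figures are named by those two intervals: 7–6.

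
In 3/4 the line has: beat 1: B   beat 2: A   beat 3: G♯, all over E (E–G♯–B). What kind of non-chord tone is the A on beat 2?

The harmony at that moment is E major triad (E, G♯, B); A is not a chord tone.
It is approached by step down from B and left by step down to G♯.
Step in, step out in the same direction — a passing tone.

Passing tone.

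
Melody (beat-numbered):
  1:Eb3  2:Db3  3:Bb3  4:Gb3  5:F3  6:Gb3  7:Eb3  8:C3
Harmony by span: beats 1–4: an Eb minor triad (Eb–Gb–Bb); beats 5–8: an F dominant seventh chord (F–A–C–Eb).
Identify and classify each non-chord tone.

The harmony at that moment is Eb minor triad (Eb, Gb, Bb); Db3 is not a chord tone.
It is approached by step down from Eb3 and left by leap up to Bb3.
Step in, leap out — an escape tone.
The harmony at that moment is F dominant seventh chord (F, A, C, Eb); Gb3 is not a chord tone.
It is approached by step up from F3 and left by leap down to Eb3.
Step in, leap out — an escape tone.

Db3 (beat 2) — escape tone; Gb3 (beat 6) — escape tone.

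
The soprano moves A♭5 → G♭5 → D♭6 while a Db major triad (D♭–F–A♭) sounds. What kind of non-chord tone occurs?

The harmony at that moment is D♭ major triad (D♭, F, A♭); G♭5 is not a chord tone.
It is approached by step down from A♭5 and left by leap up to D♭6.
Step in, leap out — an escape tone.

G♭5 is an escape tone.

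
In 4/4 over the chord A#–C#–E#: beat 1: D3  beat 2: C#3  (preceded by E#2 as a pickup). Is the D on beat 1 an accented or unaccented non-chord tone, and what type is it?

The harmony at that moment is A# minor triad (A#, C#, E#); D3 is not a chord tone.
It is approached by leap up from E#2 and left by step down to C#3.
Leap in, step out — an appoggiatura.
It falls on the downbeat, so it is accented.

Accented appoggiatura.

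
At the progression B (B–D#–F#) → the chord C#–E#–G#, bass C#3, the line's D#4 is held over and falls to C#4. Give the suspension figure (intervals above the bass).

At the second chord the bass is C#3. The suspended D#4 lies a ninth above the bass; after resolving down by step to C#4, the interval above the bass becomes an octave.
Suspension figures are named by those two intervals: 9–8.

9–8 suspension.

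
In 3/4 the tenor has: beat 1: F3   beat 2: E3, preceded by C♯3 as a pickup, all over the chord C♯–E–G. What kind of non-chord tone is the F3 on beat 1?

The harmony at that moment is C♯ diminished triad (C♯, E, G); F3 is not a chord tone.
It is approached by leap up from C♯3 and left by step down to E3.
Leap in, step out, metrically accented — an appoggiatura.

Appoggiatura.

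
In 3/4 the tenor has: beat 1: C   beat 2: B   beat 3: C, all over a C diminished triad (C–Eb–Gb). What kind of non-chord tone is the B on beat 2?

The harmony at that moment is C diminished triad (C, Eb, Gb); B is not a chord tone.
It is approached by step down from C and left by step up to C.
Step away and step back to the same note — a neighbor tone (lower neighbor).

Lower neighbor tone.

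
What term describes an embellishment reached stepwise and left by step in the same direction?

Passing tone.

Approach: by step. Departure: by step, continuing in the same direction.
Stepwise on both sides with no change of direction means the note fills in the space between two different chord tones — a passing tone. (Had it turned back to its starting note it would be a neighbor tone instead.)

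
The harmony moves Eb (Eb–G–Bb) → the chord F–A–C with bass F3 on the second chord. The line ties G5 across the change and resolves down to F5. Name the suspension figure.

At the second chord the bass is F3. The suspended G5 lies a ninth above the bass; after resolving down by step to F5, the interval above the bass becomes an octave.
Suspension figures are named by those two intervals: 9–8.

9–8 suspension.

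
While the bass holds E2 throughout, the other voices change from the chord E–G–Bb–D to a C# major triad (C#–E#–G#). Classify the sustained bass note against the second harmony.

Pedal tone (pedal point).

The harmony at that moment is C# major triad (C#, E#, G#); E2 is not a chord tone.
It is held over (the same pitch as the preceding E2) and then sustained as the same pitch into the next harmony.
Sustained through a change of harmony — a pedal tone.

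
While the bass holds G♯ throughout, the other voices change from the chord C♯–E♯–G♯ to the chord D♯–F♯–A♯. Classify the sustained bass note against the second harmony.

The harmony at that moment is D♯ minor triad (D♯, F♯, A♯); G♯ is not a chord tone.
It is held over (the same pitch as the preceding G♯) and then sustained as the same pitch into the next harmony.
Sustained through a change of harmony — a pedal tone.

Pedal tone (pedal point).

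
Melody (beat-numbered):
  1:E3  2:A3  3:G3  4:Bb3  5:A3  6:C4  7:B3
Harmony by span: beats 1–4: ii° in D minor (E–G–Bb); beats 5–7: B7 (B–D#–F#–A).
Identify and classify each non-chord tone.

The harmony at that moment is E diminished triad (E, G, Bb); A3 is not a chord tone.
It is approached by leap up from E3 and left by step down to G3.
Leap in, step out — an appoggiatura.
The harmony at that moment is B dominant seventh chord (B, D#, F#, A); C4 is not a chord tone.
It is approached by leap up from A3 and left by step down to B3.
Leap in, step out — an appoggiatura.

A3 (beat 2) — appoggiatura; C4 (beat 6) — appoggiatura.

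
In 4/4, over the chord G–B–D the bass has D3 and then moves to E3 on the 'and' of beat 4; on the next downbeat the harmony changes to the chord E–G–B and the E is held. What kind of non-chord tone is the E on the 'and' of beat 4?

Anticipation.

The harmony at that moment is G major triad (G, B, D); E3 is not a chord tone.
It is approached by step up from D3 and then sustained as the same pitch into the next harmony.
Arriving early and becoming a chord tone when the harmony changes — an anticipation.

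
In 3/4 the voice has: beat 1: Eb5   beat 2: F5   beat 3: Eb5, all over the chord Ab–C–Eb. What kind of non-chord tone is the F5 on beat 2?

The harmony at that moment is Ab major triad (Ab, C, Eb); F5 is not a chord tone.
It is approached by step up from Eb5 and left by step down to Eb5.
Step away and step back to the same note — a neighbor tone (upper neighbor).

Upper neighbor tone.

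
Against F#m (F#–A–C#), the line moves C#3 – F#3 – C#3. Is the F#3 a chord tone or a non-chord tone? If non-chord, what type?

F# minor triad contains F#, A, C#; F# is the root, so it is a chord tone.

Chord tone (the root of F# minor triad).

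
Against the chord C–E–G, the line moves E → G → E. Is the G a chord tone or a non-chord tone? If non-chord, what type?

Chord tone (the fifth of C major triad).

C major triad contains C, E, G; G is the fifth, so it is a chord tone.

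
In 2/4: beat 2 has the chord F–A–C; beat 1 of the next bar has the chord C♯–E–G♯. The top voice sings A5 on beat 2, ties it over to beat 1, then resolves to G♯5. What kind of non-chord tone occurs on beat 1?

Suspension.

The harmony at that moment is C♯ minor triad (C♯, E, G♯); A5 is not a chord tone.
It is held over (the same pitch as the preceding A5) and left by step down to G♯5.
Held over from the previous chord and resolving down by step — a suspension.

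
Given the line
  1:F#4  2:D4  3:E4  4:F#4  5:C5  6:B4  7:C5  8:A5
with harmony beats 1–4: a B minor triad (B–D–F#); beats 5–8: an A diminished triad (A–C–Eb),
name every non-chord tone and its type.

The harmony at that moment is B minor triad (B, D, F#); E4 is not a chord tone.
It is approached by step up from D4 and left by step up to F#4.
Step in, step out in the same direction — a passing tone.
The harmony at that moment is A diminished triad (A, C, Eb); B4 is not a chord tone.
It is approached by step down from C5 and left by step up to C5.
Step away and step back to the same note — a neighbor tone (lower neighbor).

E4 (beat 3) — passing tone; B4 (beat 6) — neighbor tone.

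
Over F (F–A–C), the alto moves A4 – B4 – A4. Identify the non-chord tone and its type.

The harmony at that moment is F major triad (F, A, C); B4 is not a chord tone.
It is approached by step up from A4 and left by step down to A4.
Step away and step back to the same note — a neighbor tone (upper neighbor).

B4 is a neighbor tone.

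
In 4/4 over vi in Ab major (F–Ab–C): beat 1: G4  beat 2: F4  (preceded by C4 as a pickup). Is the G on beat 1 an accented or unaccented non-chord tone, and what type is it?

Accented appoggiatura.

The harmony at that moment is F minor triad (F, Ab, C); G4 is not a chord tone.
It is approached by leap up from C4 and left by step down to F4.
Leap in, step out — an appoggiatura.
It falls on the downbeat, so it is accented.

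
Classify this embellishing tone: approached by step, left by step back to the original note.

Neighbor tone.

Approach: by step. Departure: by step in the opposite direction, back to the starting pitch.
Stepwise on both sides but reversing to return to the same chord tone — a neighbor tone. (Had it continued onward in the same direction it would be a passing tone instead.)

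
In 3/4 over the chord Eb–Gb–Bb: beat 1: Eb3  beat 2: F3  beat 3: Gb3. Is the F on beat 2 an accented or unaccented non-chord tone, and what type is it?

Unaccented passing tone.

The harmony at that moment is Eb minor triad (Eb, Gb, Bb); F3 is not a chord tone.
It is approached by step up from Eb3 and left by step up to Gb3.
Step in, step out in the same direction — a passing tone.
It falls on a weak beat, so it is unaccented.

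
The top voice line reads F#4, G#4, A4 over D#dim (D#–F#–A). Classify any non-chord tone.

G#4 is a passing tone.

The harmony at that moment is D# diminished triad (D#, F#, A); G#4 is not a chord tone.
It is approached by step up from F#4 and left by step up to A4.
Step in, step out in the same direction — a passing tone.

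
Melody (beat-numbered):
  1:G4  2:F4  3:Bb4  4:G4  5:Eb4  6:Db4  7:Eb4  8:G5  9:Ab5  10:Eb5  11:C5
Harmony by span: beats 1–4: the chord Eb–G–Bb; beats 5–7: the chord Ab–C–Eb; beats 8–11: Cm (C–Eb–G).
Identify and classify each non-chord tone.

The harmony at that moment is Eb major triad (Eb, G, Bb); F4 is not a chord tone.
It is approached by step down from G4 and left by leap up to Bb4.
Step in, leap out — an escape tone.
The harmony at that moment is Ab major triad (Ab, C, Eb); Db4 is not a chord tone.
It is approached by step down from Eb4 and left by step up to Eb4.
Step away and step back to the same note — a neighbor tone (lower neighbor).
The harmony at that moment is C minor triad (C, Eb, G); Ab5 is not a chord tone.
It is approached by step up from G5 and left by leap down to Eb5.
Step in, leap out — an escape tone.

F4 (beat 2) — escape tone; Db4 (beat 6) — neighbor tone; Ab5 (beat 9) — escape tone.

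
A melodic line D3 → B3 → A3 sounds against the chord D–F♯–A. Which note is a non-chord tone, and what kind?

The harmony at that moment is D major triad (D, F♯, A); B3 is not a chord tone.
It is approached by leap up from D3 and left by step down to A3.
Leap in, step out — an appoggiatura.

B3 is an appoggiatura.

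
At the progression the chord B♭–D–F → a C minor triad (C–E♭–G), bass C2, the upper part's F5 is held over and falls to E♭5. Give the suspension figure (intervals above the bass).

At the second chord the bass is C2. The suspended F5 lies a fourth above the bass; after resolving down by step to E♭5, the interval above the bass becomes a third.
Suspension figures are named by those two intervals: 4–3.

4–3 suspension.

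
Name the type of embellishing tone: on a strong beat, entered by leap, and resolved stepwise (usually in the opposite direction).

Approach: by leap. Departure: by step. Metric position: strong.
Leap in, step out, in a metrically strong position — an appoggiatura. (It is the mirror image of the escape tone, which steps in and leaps out from a weak position.)

Appoggiatura.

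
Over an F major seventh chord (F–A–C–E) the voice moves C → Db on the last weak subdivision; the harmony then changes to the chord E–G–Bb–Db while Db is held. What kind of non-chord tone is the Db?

The harmony at that moment is F major seventh chord (F, A, C, E); Db is not a chord tone.
It is approached by step up from C and then sustained as the same pitch into the next harmony.
Arriving early and becoming a chord tone when the harmony changes — an anticipation.

Db is an anticipation.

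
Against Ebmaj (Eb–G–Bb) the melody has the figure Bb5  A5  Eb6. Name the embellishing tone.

The harmony at that moment is Eb major triad (Eb, G, Bb); A5 is not a chord tone.
It is approached by step down from Bb5 and left by leap up to Eb6.
Step in, leap out — an escape tone.

A5 is an escape tone.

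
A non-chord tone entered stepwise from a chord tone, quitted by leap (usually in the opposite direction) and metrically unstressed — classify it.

Approach: by step. Departure: by leap. Metric position: weak.
Step in, leap out, from a weak position — an escape tone (échappée). (It is the mirror image of the appoggiatura, which leaps in and steps out on a strong beat.)

Escape tone.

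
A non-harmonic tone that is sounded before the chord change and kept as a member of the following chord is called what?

Anticipation.

Approach: ahead of the chord change (typically by step), so it is dissonant against the current harmony. Departure: none — the same pitch is restated or held and is a chord tone of the new harmony.
Dissonant first, consonant once the harmony catches up: the note simply arrives early — an anticipation. (The reverse timing, consonant first and dissonant after the change, would be a suspension or retardation.)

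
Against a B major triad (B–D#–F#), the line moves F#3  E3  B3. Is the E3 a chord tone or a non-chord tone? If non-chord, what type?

Non-chord tone — an escape tone.

The harmony at that moment is B major triad (B, D#, F#); E3 is not a chord tone.
It is approached by step down from F#3 and left by leap up to B3.
Step in, leap out — an escape tone.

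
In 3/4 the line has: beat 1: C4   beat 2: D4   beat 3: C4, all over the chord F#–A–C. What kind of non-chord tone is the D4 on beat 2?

Upper neighbor tone.

The harmony at that moment is F# diminished triad (F#, A, C); D4 is not a chord tone.
It is approached by step up from C4 and left by step down to C4.
Step away and step back to the same note — a neighbor tone (upper neighbor).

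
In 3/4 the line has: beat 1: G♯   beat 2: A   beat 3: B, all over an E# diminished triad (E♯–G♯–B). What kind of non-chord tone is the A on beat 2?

The harmony at that moment is E♯ diminished triad (E♯, G♯, B); A is not a chord tone.
It is approached by step up from G♯ and left by step up to B.
Step in, step out in the same direction — a passing tone.

Passing tone.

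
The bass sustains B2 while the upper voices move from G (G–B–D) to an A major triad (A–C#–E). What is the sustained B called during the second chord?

The harmony at that moment is A major triad (A, C#, E); B2 is not a chord tone.
It is held over (the same pitch as the preceding B2) and then sustained as the same pitch into the next harmony.
Sustained through a change of harmony — a pedal tone.

Pedal tone (pedal point).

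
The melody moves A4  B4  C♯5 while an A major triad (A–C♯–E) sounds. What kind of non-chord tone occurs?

The harmony at that moment is A major triad (A, C♯, E); B4 is not a chord tone.
It is approached by step up from A4 and left by step up to C♯5.
Step in, step out in the same direction — a passing tone.

B4 is a passing tone.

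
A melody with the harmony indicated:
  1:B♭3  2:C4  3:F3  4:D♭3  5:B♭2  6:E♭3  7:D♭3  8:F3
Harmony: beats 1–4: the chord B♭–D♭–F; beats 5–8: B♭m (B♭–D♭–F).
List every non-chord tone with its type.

The harmony at that moment is B♭ minor triad (B♭, D♭, F); C4 is not a chord tone.
It is approached by step up from B♭3 and left by leap down to F3.
Step in, leap out — an escape tone.
The harmony at that moment is B♭ minor triad (B♭, D♭, F); E♭3 is not a chord tone.
It is approached by leap up from B♭2 and left by step down to D♭3.
Leap in, step out — an appoggiatura.

C4 (beat 2) — escape tone; E♭3 (beat 6) — appoggiatura.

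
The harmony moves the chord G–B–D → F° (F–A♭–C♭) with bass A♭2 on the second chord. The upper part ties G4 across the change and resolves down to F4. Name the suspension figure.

7–6 suspension.

At the second chord the bass is A♭2. The suspended G4 lies a seventh above the bass; after resolving down by step to F4, the interval above the bass becomes a sixth.
Suspension figures are named by those two intervals: 7–6.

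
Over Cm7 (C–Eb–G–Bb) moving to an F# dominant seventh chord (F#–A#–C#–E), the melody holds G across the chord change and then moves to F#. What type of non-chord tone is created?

G is a suspension.

The harmony at that moment is F# dominant seventh chord (F#, A#, C#, E); G is not a chord tone.
It is held over (the same pitch as the preceding G) and left by step down to F#.
Held over from the previous chord and resolving down by step — a suspension.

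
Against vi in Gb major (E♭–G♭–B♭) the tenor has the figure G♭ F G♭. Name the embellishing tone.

The harmony at that moment is E♭ minor triad (E♭, G♭, B♭); F is not a chord tone.
It is approached by step down from G♭ and left by step up to G♭.
Step away and step back to the same note — a neighbor tone (lower neighbor).

F is a neighbor tone.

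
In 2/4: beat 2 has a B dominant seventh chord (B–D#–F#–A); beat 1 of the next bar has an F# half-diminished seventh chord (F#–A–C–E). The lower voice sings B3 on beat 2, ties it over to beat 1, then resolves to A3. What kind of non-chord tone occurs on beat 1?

Suspension.

The harmony at that moment is F# half-diminished seventh chord (F#, A, C, E); B3 is not a chord tone.
It is held over (the same pitch as the preceding B3) and left by step down to A3.
Held over from the previous chord and resolving down by step — a suspension.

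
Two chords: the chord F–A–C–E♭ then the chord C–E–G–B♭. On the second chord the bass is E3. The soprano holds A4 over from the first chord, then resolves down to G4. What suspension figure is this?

At the second chord the bass is E3. The suspended A4 lies a fourth above the bass; after resolving down by step to G4, the interval above the bass becomes a third.
Suspension figures are named by those two intervals: 4–3.

4–3 suspension.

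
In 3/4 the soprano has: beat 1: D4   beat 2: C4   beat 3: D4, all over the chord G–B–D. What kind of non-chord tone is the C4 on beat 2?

The harmony at that moment is G major triad (G, B, D); C4 is not a chord tone.
It is approached by step down from D4 and left by step up to D4.
Step away and step back to the same note — a neighbor tone (lower neighbor).

Lower neighbor tone.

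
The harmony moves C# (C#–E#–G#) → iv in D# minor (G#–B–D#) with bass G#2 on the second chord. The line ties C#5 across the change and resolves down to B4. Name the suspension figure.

4–3 suspension.

At the second chord the bass is G#2. The suspended C#5 lies a fourth above the bass; after resolving down by step to B4, the interval above the bass becomes a third.
Suspension figures are named by those two intervals: 4–3.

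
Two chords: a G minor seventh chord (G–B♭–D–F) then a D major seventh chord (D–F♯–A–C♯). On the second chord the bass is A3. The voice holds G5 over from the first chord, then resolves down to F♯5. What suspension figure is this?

At the second chord the bass is A3. The suspended G5 lies a seventh above the bass; after resolving down by step to F♯5, the interval above the bass becomes a sixth.
Suspension figures are named by those two intervals: 7–6.

7–6 suspension.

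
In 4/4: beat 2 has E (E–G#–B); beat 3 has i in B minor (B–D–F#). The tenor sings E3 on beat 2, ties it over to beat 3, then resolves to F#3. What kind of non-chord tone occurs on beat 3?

Retardation.

The harmony at that moment is B minor triad (B, D, F#); E3 is not a chord tone.
It is held over (the same pitch as the preceding E3) and left by step up to F#3.
Held over from the previous chord and resolving up by step — a retardation.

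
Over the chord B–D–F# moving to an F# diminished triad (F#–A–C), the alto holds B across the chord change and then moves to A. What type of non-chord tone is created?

The harmony at that moment is F# diminished triad (F#, A, C); B is not a chord tone.
It is held over (the same pitch as the preceding B) and left by step down to A.
Held over from the previous chord and resolving down by step — a suspension.

B is a suspension.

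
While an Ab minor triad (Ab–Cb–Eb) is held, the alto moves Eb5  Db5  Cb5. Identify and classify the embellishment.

Db5 is a passing tone.

The harmony at that moment is Ab minor triad (Ab, Cb, Eb); Db5 is not a chord tone.
It is approached by step down from Eb5 and left by step down to Cb5.
Step in, step out in the same direction — a passing tone.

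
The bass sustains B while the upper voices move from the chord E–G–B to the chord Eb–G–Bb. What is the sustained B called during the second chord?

Pedal tone (pedal point).

The harmony at that moment is Eb major triad (Eb, G, Bb); B is not a chord tone.
It is held over (the same pitch as the preceding B) and then sustained as the same pitch into the next harmony.
Sustained through a change of harmony — a pedal tone.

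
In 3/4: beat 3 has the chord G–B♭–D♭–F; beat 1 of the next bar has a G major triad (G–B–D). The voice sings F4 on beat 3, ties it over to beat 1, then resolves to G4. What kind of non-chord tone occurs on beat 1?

The harmony at that moment is G major triad (G, B, D); F4 is not a chord tone.
It is held over (the same pitch as the preceding F4) and left by step up to G4.
Held over from the previous chord and resolving up by step — a retardation.

Retardation.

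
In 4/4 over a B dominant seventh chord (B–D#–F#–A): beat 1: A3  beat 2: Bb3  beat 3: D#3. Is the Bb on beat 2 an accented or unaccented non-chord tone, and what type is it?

Unaccented escape tone.

The harmony at that moment is B dominant seventh chord (B, D#, F#, A); Bb3 is not a chord tone.
It is approached by step up from A3 and left by leap down to D#3.
Step in, leap out — an escape tone.
It falls on a weak beat, so it is unaccented.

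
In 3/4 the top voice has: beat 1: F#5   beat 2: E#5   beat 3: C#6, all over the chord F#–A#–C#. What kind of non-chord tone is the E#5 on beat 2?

Escape tone.

The harmony at that moment is F# major triad (F#, A#, C#); E#5 is not a chord tone.
It is approached by step down from F#5 and left by leap up to C#6.
Step in, leap out, on a weak beat — an escape tone.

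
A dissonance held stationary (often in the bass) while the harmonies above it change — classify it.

Pedal tone.

Approach: none. Departure: none — a single pitch is sustained while the chords change around it, passing through harmonies that do not contain it.
No melodic motion at all; the dissonance is created entirely by the moving harmonies against the stationary note — a pedal tone (pedal point).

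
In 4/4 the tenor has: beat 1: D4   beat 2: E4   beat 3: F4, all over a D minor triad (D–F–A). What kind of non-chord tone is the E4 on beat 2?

Passing tone.

The harmony at that moment is D minor triad (D, F, A); E4 is not a chord tone.
It is approached by step up from D4 and left by step up to F4.
Step in, step out in the same direction — a passing tone.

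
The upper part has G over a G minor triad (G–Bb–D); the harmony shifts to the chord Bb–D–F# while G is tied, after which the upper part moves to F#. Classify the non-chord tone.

G is a suspension.

The harmony at that moment is Bb augmented triad (Bb, D, F#); G is not a chord tone.
It is held over (the same pitch as the preceding G) and left by step down to F#.
Held over from the previous chord and resolving down by step — a suspension.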